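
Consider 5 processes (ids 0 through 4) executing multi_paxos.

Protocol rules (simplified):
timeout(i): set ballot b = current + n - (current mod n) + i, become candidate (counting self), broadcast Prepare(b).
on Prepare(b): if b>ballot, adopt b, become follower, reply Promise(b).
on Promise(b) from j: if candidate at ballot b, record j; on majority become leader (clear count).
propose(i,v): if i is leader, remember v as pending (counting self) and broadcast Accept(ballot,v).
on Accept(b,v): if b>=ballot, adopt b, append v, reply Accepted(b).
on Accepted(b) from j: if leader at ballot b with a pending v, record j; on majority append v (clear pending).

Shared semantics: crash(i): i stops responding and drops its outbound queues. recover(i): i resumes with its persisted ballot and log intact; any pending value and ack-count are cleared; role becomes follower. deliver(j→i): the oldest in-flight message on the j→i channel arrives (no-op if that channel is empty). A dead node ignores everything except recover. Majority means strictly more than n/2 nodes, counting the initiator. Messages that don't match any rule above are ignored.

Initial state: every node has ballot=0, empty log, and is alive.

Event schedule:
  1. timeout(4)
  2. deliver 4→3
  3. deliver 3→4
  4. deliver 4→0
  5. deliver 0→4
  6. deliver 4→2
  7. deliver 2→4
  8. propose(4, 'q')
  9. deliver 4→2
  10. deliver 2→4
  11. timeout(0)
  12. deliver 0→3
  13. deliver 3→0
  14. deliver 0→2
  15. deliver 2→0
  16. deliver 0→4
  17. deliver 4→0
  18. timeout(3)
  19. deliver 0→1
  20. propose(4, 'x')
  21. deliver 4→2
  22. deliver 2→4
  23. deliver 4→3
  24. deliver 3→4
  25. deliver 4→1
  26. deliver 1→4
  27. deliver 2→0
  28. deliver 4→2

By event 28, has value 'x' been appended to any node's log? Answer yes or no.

no

1. timeout(4):  <4:cand b9 ->
2. deliver 4→3:  <3:foll b9 ->
3. deliver 3→4:  nop
4. deliver 4→0:  <0:foll b9 ->
5. deliver 0→4:  <4:lead b9 ->
6. deliver 4→2:  <2:foll b9 ->
7. deliver 2→4:  nop
8. propose(4,'q'):  nop
9. deliver 4→2:  <2:foll b9 q>
10. deliver 2→4:  nop
11. timeout(0):  <0:cand b10 ->
12. deliver 0→3:  <3:foll b10 ->
13. deliver 3→0:  nop
14. deliver 0→2:  <2:foll b10 q>
15. deliver 2→0:  <0:lead b10 ->
16. deliver 0→4:  <4:foll b10 ->
17. deliver 4→0:  nop
18. timeout(3):  <3:cand b18 ->
19. deliver 0→1:  <1:foll b10 ->
20. propose(4,'x'):  nop
21. deliver 4→2:  nop
22. deliver 2→4:  nop
23. deliver 4→3:  nop
24. deliver 3→4:  <4:foll b18 ->
25. deliver 4→1:  nop
26. deliver 1→4:  nop
27. deliver 2→0:  nop
28. deliver 4→2:  nop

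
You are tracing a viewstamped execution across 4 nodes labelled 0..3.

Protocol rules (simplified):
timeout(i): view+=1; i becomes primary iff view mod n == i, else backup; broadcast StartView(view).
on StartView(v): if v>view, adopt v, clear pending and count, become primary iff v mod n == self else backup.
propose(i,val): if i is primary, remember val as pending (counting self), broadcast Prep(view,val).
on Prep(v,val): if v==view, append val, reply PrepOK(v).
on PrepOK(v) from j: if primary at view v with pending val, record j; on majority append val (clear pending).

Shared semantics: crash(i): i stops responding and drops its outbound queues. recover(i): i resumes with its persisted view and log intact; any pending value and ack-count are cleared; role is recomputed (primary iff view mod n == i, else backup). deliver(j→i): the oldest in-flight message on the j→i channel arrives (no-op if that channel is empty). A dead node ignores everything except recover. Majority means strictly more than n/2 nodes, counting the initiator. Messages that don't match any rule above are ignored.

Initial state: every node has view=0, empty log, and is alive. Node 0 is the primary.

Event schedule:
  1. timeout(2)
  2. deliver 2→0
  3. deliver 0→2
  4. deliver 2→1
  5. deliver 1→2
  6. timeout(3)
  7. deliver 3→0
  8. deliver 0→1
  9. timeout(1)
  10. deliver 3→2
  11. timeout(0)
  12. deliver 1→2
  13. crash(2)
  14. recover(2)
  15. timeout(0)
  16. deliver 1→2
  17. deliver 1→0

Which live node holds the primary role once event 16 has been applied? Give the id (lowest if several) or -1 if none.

2

step 1 timeout(2): 2={back,v=1,log=-}
step 2 deliver 2→0: 0={back,v=1,log=-}
step 3 deliver 0→2: —
step 4 deliver 2→1: 1={prim,v=1,log=-}
step 5 deliver 1→2: —
step 6 timeout(3): 3={back,v=1,log=-}
step 7 deliver 3→0: —
step 8 deliver 0→1: —
step 9 timeout(1): 1={back,v=2,log=-}
step 10 deliver 3→2: —
step 11 timeout(0): 0={back,v=2,log=-}
step 12 deliver 1→2: 2={prim,v=2,log=-}
step 13 crash(2): 2={✗prim,v=2,log=-}
step 14 recover(2): 2={prim,v=2,log=-}
step 15 timeout(0): 0={back,v=3,log=-}
step 16 deliver 1→2: —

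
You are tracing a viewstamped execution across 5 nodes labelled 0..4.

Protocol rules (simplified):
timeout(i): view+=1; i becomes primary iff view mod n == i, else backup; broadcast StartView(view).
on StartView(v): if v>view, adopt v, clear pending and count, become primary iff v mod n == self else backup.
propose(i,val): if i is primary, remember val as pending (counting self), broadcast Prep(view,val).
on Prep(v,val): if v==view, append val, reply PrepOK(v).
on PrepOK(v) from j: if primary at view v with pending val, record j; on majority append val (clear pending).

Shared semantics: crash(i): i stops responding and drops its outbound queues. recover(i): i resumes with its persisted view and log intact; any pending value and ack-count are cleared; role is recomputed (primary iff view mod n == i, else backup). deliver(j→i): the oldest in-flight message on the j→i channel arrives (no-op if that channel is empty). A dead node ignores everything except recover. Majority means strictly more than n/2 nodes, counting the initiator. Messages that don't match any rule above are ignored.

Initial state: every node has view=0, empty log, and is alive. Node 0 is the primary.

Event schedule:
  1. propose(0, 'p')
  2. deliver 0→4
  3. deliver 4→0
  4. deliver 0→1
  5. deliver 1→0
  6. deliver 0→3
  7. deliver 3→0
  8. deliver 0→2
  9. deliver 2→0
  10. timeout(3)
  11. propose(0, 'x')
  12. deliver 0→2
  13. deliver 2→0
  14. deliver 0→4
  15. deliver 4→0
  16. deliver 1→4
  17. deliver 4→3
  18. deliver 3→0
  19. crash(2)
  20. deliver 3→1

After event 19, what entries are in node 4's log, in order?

[1] propose(0,'p') → ∅
[2] deliver 0→4 → N4(back v0 [p])
[3] deliver 4→0 → ∅
[4] deliver 0→1 → N1(back v0 [p])
[5] deliver 1→0 → N0(prim v0 [p])
[6] deliver 0→3 → N3(back v0 [p])
[7] deliver 3→0 → ∅
[8] deliver 0→2 → N2(back v0 [p])
[9] deliver 2→0 → ∅
[10] timeout(3) → N3(back v1 [p])
[11] propose(0,'x') → ∅
[12] deliver 0→2 → N2(back v0 [p,x])
[13] deliver 2→0 → ∅
[14] deliver 0→4 → N4(back v0 [p,x])
[15] deliver 4→0 → N0(prim v0 [p,x])
[16] deliver 1→4 → ∅
[17] deliver 4→3 → ∅
[18] deliver 3→0 → N0(back v1 [p,x])
[19] crash(2) → N2(✗back v0 [p,x])

p,x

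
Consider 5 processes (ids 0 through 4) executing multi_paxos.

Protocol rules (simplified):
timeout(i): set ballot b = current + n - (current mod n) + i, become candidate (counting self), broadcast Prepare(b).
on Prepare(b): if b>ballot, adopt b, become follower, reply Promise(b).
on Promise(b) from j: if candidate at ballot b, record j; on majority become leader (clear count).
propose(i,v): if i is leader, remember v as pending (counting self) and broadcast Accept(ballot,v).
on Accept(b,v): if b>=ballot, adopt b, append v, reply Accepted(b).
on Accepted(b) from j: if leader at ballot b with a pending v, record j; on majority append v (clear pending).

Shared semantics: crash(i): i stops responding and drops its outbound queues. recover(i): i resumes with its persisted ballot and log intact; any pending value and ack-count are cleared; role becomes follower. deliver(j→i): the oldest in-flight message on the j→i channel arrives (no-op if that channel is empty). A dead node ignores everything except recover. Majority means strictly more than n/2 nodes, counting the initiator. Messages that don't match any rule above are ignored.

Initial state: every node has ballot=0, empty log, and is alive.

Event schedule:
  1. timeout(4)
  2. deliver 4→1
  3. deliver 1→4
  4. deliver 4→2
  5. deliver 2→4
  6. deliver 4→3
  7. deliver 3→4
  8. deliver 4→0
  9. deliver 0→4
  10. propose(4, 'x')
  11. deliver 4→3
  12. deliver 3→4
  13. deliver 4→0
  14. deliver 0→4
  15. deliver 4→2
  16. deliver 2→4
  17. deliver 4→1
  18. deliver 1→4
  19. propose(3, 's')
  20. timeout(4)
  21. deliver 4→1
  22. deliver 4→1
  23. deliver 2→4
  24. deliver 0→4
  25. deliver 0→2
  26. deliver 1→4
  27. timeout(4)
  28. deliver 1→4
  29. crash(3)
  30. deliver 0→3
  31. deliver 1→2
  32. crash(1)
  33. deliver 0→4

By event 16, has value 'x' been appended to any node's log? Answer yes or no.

[1] timeout(4) → N4(cand b9 [-])
[2] deliver 4→1 → N1(foll b9 [-])
[3] deliver 1→4 → ∅
[4] deliver 4→2 → N2(foll b9 [-])
[5] deliver 2→4 → N4(lead b9 [-])
[6] deliver 4→3 → N3(foll b9 [-])
[7] deliver 3→4 → ∅
[8] deliver 4→0 → N0(foll b9 [-])
[9] deliver 0→4 → ∅
[10] propose(4,'x') → ∅
[11] deliver 4→3 → N3(foll b9 [x])
[12] deliver 3→4 → ∅
[13] deliver 4→0 → N0(foll b9 [x])
[14] deliver 0→4 → N4(lead b9 [x])
[15] deliver 4→2 → N2(foll b9 [x])
[16] deliver 2→4 → ∅

yes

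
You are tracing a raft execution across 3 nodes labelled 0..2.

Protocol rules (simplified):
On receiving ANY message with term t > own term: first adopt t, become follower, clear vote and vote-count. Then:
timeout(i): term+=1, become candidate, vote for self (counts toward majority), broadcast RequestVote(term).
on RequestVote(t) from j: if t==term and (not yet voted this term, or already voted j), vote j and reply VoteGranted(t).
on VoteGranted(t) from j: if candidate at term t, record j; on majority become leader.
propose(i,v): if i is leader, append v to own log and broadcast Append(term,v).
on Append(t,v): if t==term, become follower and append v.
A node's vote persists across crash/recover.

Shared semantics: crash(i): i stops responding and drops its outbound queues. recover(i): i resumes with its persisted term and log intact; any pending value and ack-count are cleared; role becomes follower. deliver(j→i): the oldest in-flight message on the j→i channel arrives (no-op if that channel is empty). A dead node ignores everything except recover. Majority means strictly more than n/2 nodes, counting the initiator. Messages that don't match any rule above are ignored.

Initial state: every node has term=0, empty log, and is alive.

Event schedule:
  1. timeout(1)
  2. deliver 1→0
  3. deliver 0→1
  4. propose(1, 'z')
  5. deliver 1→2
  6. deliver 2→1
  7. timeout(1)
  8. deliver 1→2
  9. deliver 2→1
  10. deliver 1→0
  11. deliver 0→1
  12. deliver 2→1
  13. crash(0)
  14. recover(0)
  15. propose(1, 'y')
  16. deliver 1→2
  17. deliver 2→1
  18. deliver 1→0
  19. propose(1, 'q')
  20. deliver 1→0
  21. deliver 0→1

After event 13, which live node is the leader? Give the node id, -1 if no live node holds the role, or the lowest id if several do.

e1 timeout(1): 1[cand,t=1,-]
e2 deliver 1→0: 0[foll,t=1,-]
e3 deliver 0→1: 1[lead,t=1,-]
e4 propose(1,'z'): 1[lead,t=1,z]
e5 deliver 1→2: 2[foll,t=1,-]
e6 deliver 2→1: ·
e7 timeout(1): 1[cand,t=2,z]
e8 deliver 1→2: 2[foll,t=1,z]
e9 deliver 2→1: ·
e10 deliver 1→0: 0[foll,t=1,z]
e11 deliver 0→1: ·
e12 deliver 2→1: ·
e13 crash(0): 0[✗foll,t=1,z]

-1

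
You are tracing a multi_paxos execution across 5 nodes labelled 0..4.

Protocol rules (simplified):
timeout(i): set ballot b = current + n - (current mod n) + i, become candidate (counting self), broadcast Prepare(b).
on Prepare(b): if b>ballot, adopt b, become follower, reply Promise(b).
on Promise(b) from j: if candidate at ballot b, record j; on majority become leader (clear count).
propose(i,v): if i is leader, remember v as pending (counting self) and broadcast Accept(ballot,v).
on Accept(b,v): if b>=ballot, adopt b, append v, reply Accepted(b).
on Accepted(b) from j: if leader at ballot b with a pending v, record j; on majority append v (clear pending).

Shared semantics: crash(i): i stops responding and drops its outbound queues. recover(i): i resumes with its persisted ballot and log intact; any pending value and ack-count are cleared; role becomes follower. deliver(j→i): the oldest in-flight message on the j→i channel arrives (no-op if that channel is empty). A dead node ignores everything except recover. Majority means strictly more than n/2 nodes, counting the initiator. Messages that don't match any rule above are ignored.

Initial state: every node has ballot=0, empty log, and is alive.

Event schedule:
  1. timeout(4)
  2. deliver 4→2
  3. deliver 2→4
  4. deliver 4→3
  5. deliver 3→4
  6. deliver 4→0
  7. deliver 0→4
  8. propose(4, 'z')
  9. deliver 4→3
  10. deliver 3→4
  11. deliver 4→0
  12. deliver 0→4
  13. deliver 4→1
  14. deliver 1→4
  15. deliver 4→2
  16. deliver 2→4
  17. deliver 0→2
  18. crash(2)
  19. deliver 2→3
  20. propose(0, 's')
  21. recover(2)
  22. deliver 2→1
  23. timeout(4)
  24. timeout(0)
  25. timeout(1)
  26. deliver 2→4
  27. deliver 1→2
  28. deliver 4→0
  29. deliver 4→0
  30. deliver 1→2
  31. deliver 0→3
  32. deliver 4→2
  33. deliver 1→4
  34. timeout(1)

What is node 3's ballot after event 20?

9

1. timeout(4):  <4:cand b9 ->
2. deliver 4→2:  <2:foll b9 ->
3. deliver 2→4:  nop
4. deliver 4→3:  <3:foll b9 ->
5. deliver 3→4:  <4:lead b9 ->
6. deliver 4→0:  <0:foll b9 ->
7. deliver 0→4:  nop
8. propose(4,'z'):  nop
9. deliver 4→3:  <3:foll b9 z>
10. deliver 3→4:  nop
11. deliver 4→0:  <0:foll b9 z>
12. deliver 0→4:  <4:lead b9 z>
13. deliver 4→1:  <1:foll b9 ->
14. deliver 1→4:  nop
15. deliver 4→2:  <2:foll b9 z>
16. deliver 2→4:  nop
17. deliver 0→2:  nop
18. crash(2):  <2:✗foll b9 z>
19. deliver 2→3:  nop
20. propose(0,'s'):  nop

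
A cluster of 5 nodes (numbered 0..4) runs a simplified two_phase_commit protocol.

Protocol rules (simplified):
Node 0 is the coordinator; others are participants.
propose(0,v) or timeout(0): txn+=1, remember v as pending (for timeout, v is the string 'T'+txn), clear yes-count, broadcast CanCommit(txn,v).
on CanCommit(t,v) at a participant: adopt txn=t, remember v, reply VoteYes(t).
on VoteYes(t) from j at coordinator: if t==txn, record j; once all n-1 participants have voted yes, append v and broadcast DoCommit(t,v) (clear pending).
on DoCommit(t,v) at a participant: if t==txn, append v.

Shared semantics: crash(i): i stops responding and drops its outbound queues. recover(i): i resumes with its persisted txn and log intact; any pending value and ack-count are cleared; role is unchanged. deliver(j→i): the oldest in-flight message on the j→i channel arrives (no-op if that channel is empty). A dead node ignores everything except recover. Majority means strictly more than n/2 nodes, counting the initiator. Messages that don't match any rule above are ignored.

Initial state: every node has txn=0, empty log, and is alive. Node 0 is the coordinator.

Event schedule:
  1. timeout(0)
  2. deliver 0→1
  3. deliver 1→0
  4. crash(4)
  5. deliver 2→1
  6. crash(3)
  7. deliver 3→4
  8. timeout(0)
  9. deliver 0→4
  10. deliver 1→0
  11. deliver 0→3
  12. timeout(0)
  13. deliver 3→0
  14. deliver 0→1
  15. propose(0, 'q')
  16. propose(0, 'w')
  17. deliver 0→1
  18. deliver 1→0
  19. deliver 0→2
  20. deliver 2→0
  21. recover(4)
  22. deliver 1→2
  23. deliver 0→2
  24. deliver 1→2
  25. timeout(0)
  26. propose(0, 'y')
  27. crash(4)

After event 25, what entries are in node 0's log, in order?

empty

after 1 — timeout(0): n0:coor/t1/[-]
after 2 — deliver 0→1: n1:part/t1/[-]
after 3 — deliver 1→0: ·
after 4 — crash(4): n4:✗part/t0/[-]
after 5 — deliver 2→1: ·
after 6 — crash(3): n3:✗part/t0/[-]
after 7 — deliver 3→4: ·
after 8 — timeout(0): n0:coor/t2/[-]
after 9 — deliver 0→4: ·
after 10 — deliver 1→0: ·
after 11 — deliver 0→3: ·
after 12 — timeout(0): n0:coor/t3/[-]
after 13 — deliver 3→0: ·
after 14 — deliver 0→1: n1:part/t2/[-]
after 15 — propose(0,'q'): n0:coor/t4/[-]
after 16 — propose(0,'w'): n0:coor/t5/[-]
after 17 — deliver 0→1: n1:part/t3/[-]
after 18 — deliver 1→0: ·
after 19 — deliver 0→2: n2:part/t1/[-]
after 20 — deliver 2→0: ·
after 21 — recover(4): n4:part/t0/[-]
after 22 — deliver 1→2: ·
after 23 — deliver 0→2: n2:part/t2/[-]
after 24 — deliver 1→2: ·
after 25 — timeout(0): n0:coor/t6/[-]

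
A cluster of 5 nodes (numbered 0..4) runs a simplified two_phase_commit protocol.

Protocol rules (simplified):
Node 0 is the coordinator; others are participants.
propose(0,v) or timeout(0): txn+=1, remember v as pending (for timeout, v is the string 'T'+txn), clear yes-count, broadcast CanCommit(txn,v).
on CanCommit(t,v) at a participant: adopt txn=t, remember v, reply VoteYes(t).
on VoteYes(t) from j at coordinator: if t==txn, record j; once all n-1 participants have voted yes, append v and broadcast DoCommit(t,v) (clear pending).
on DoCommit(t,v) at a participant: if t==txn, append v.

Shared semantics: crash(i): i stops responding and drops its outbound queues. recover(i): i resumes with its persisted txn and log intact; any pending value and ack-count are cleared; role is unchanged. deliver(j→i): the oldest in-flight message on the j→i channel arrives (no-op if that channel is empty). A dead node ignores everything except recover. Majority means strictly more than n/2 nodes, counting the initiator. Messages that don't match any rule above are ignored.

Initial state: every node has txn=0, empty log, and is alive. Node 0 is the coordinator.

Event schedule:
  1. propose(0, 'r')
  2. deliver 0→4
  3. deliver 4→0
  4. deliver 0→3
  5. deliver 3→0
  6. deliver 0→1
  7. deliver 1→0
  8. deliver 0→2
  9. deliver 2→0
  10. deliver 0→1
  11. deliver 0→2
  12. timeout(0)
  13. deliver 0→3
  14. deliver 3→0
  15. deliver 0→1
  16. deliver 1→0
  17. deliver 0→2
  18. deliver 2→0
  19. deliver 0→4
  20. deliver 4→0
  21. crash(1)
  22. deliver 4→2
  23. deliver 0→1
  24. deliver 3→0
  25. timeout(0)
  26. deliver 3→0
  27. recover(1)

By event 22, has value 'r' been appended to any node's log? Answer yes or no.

yes

[1] propose(0,'r') → N0(coor t1 [-])
[2] deliver 0→4 → N4(part t1 [-])
[3] deliver 4→0 → ∅
[4] deliver 0→3 → N3(part t1 [-])
[5] deliver 3→0 → ∅
[6] deliver 0→1 → N1(part t1 [-])
[7] deliver 1→0 → ∅
[8] deliver 0→2 → N2(part t1 [-])
[9] deliver 2→0 → N0(coor t1 [r])
[10] deliver 0→1 → N1(part t1 [r])
[11] deliver 0→2 → N2(part t1 [r])
[12] timeout(0) → N0(coor t2 [r])
[13] deliver 0→3 → N3(part t1 [r])
[14] deliver 3→0 → ∅
[15] deliver 0→1 → N1(part t2 [r])
[16] deliver 1→0 → ∅
[17] deliver 0→2 → N2(part t2 [r])
[18] deliver 2→0 → ∅
[19] deliver 0→4 → N4(part t1 [r])
[20] deliver 4→0 → ∅
[21] crash(1) → N1(✗part t2 [r])
[22] deliver 4→2 → ∅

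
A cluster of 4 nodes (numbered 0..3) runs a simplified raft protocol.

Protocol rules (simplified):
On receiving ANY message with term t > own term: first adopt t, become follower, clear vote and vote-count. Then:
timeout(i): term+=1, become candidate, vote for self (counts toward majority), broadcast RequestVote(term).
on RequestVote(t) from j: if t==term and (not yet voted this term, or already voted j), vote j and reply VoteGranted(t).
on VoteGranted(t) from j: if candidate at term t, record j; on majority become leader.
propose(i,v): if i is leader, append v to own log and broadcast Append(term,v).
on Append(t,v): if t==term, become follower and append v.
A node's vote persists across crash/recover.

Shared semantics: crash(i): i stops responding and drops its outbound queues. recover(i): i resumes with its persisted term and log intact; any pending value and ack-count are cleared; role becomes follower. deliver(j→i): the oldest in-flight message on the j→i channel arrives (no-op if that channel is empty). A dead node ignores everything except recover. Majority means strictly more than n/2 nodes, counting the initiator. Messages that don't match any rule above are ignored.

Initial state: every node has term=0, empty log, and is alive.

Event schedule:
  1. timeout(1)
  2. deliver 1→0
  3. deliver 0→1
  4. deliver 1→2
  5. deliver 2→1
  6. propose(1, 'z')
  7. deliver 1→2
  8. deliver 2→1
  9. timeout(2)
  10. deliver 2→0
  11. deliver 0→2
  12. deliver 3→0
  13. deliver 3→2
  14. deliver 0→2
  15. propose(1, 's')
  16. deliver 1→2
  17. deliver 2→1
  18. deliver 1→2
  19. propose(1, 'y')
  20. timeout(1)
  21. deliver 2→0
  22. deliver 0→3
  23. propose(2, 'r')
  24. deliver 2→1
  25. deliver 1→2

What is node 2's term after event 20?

2

step 1 timeout(1): 1={cand,t=1,log=-}
step 2 deliver 1→0: 0={foll,t=1,log=-}
step 3 deliver 0→1: —
step 4 deliver 1→2: 2={foll,t=1,log=-}
step 5 deliver 2→1: 1={lead,t=1,log=-}
step 6 propose(1,'z'): 1={lead,t=1,log=z}
step 7 deliver 1→2: 2={foll,t=1,log=z}
step 8 deliver 2→1: —
step 9 timeout(2): 2={cand,t=2,log=z}
step 10 deliver 2→0: 0={foll,t=2,log=-}
step 11 deliver 0→2: —
step 12 deliver 3→0: —
step 13 deliver 3→2: —
step 14 deliver 0→2: —
step 15 propose(1,'s'): 1={lead,t=1,log=z,s}
step 16 deliver 1→2: —
step 17 deliver 2→1: 1={foll,t=2,log=z,s}
step 18 deliver 1→2: 2={lead,t=2,log=z}
step 19 propose(1,'y'): —
step 20 timeout(1): 1={cand,t=3,log=z,s}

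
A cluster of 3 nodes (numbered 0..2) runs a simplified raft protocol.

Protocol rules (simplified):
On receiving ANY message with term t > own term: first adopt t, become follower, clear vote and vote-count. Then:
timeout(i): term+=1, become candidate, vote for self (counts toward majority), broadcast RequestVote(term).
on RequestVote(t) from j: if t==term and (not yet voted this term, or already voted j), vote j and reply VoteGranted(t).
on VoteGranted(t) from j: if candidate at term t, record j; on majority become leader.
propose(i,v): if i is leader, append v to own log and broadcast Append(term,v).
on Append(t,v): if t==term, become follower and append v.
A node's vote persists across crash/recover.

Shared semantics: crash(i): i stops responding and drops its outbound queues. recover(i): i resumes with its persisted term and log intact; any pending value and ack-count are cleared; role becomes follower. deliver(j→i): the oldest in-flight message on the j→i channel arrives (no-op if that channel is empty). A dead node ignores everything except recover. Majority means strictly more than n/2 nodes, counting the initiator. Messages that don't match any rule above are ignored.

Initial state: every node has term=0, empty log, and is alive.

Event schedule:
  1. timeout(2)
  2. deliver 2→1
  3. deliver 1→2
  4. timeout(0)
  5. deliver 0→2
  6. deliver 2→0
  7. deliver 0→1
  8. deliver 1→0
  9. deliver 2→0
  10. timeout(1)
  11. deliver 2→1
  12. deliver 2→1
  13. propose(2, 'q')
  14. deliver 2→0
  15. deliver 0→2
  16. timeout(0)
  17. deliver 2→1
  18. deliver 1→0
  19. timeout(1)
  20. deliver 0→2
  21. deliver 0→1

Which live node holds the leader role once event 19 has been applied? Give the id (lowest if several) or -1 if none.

after 1 — timeout(2): n2:cand/t1/[-]
after 2 — deliver 2→1: n1:foll/t1/[-]
after 3 — deliver 1→2: n2:lead/t1/[-]
after 4 — timeout(0): n0:cand/t1/[-]
after 5 — deliver 0→2: ·
after 6 — deliver 2→0: ·
after 7 — deliver 0→1: ·
after 8 — deliver 1→0: ·
after 9 — deliver 2→0: ·
after 10 — timeout(1): n1:cand/t2/[-]
after 11 — deliver 2→1: ·
after 12 — deliver 2→1: ·
after 13 — propose(2,'q'): n2:lead/t1/[q]
after 14 — deliver 2→0: n0:foll/t1/[q]
after 15 — deliver 0→2: ·
after 16 — timeout(0): n0:cand/t2/[q]
after 17 — deliver 2→1: ·
after 18 — deliver 1→0: ·
after 19 — timeout(1): n1:cand/t3/[-]

2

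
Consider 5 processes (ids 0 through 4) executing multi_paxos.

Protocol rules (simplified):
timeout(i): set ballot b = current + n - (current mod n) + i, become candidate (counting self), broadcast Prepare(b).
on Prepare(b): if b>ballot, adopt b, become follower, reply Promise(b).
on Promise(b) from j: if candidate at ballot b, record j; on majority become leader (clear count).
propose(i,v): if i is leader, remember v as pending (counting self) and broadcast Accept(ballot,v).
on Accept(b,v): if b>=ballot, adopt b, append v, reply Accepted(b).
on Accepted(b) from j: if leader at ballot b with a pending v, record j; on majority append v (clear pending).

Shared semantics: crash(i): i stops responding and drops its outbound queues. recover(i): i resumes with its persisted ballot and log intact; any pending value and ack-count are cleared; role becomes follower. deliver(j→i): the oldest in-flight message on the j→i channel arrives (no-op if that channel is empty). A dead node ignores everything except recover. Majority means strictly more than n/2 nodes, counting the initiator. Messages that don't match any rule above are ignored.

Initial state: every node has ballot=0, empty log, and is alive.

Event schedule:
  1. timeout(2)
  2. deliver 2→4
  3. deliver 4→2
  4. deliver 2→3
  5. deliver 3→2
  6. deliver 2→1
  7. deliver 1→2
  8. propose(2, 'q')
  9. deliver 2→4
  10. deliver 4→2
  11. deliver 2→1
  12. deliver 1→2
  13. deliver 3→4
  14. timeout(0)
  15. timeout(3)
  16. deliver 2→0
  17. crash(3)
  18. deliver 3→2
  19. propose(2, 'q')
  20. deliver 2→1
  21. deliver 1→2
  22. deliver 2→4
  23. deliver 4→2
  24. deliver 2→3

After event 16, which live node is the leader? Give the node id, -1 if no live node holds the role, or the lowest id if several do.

2

e1 timeout(2): 2[cand,b=7,-]
e2 deliver 2→4: 4[foll,b=7,-]
e3 deliver 4→2: ·
e4 deliver 2→3: 3[foll,b=7,-]
e5 deliver 3→2: 2[lead,b=7,-]
e6 deliver 2→1: 1[foll,b=7,-]
e7 deliver 1→2: ·
e8 propose(2,'q'): ·
e9 deliver 2→4: 4[foll,b=7,q]
e10 deliver 4→2: ·
e11 deliver 2→1: 1[foll,b=7,q]
e12 deliver 1→2: 2[lead,b=7,q]
e13 deliver 3→4: ·
e14 timeout(0): 0[cand,b=5,-]
e15 timeout(3): 3[cand,b=13,-]
e16 deliver 2→0: 0[foll,b=7,-]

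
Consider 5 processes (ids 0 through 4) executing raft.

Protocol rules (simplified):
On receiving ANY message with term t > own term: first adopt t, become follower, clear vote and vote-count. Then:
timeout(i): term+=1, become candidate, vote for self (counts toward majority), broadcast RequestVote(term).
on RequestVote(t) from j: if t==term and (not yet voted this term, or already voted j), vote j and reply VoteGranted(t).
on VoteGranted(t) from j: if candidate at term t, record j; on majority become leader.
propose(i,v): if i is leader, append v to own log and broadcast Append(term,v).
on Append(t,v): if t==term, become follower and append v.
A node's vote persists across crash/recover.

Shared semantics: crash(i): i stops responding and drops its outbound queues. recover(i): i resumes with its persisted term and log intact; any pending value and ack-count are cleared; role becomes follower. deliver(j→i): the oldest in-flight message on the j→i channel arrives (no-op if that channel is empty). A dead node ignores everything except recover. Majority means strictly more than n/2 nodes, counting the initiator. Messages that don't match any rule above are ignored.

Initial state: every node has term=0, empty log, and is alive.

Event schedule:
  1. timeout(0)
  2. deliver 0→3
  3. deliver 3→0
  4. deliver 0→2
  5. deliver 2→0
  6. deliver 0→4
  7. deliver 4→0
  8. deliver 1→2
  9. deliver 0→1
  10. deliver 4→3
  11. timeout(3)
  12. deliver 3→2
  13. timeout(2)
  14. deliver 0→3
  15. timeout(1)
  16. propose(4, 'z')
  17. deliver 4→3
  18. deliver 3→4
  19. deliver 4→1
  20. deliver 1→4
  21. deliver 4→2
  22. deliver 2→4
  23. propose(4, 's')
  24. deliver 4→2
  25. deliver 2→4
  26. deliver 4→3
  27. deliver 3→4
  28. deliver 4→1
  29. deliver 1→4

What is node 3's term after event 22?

e1 timeout(0): 0[cand,t=1,-]
e2 deliver 0→3: 3[foll,t=1,-]
e3 deliver 3→0: ·
e4 deliver 0→2: 2[foll,t=1,-]
e5 deliver 2→0: 0[lead,t=1,-]
e6 deliver 0→4: 4[foll,t=1,-]
e7 deliver 4→0: ·
e8 deliver 1→2: ·
e9 deliver 0→1: 1[foll,t=1,-]
e10 deliver 4→3: ·
e11 timeout(3): 3[cand,t=2,-]
e12 deliver 3→2: 2[foll,t=2,-]
e13 timeout(2): 2[cand,t=3,-]
e14 deliver 0→3: ·
e15 timeout(1): 1[cand,t=2,-]
e16 propose(4,'z'): ·
e17 deliver 4→3: ·
e18 deliver 3→4: 4[foll,t=2,-]
e19 deliver 4→1: ·
e20 deliver 1→4: ·
e21 deliver 4→2: ·
e22 deliver 2→4: 4[foll,t=3,-]

2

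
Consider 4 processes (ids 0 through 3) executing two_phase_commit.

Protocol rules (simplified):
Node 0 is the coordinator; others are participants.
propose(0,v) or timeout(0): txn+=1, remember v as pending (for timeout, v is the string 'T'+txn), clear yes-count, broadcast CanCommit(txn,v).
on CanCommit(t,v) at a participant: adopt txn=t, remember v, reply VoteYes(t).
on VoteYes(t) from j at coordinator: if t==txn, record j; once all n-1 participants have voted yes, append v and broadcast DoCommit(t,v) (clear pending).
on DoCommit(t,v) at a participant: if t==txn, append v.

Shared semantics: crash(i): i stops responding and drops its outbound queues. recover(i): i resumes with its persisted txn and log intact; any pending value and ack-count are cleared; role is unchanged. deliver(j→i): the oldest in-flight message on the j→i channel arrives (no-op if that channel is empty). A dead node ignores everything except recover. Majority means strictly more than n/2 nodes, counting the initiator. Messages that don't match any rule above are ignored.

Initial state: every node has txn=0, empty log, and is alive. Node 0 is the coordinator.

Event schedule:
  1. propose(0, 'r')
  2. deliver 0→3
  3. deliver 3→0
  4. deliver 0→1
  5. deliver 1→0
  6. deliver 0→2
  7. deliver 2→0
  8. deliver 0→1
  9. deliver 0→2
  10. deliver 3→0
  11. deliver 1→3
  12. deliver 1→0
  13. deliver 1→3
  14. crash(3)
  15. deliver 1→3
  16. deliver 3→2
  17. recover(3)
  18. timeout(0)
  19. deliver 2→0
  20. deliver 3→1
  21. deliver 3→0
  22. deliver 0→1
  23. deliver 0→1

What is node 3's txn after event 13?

e1 propose(0,'r'): 0[coor,t=1,-]
e2 deliver 0→3: 3[part,t=1,-]
e3 deliver 3→0: ·
e4 deliver 0→1: 1[part,t=1,-]
e5 deliver 1→0: ·
e6 deliver 0→2: 2[part,t=1,-]
e7 deliver 2→0: 0[coor,t=1,r]
e8 deliver 0→1: 1[part,t=1,r]
e9 deliver 0→2: 2[part,t=1,r]
e10 deliver 3→0: ·
e11 deliver 1→3: ·
e12 deliver 1→0: ·
e13 deliver 1→3: ·

1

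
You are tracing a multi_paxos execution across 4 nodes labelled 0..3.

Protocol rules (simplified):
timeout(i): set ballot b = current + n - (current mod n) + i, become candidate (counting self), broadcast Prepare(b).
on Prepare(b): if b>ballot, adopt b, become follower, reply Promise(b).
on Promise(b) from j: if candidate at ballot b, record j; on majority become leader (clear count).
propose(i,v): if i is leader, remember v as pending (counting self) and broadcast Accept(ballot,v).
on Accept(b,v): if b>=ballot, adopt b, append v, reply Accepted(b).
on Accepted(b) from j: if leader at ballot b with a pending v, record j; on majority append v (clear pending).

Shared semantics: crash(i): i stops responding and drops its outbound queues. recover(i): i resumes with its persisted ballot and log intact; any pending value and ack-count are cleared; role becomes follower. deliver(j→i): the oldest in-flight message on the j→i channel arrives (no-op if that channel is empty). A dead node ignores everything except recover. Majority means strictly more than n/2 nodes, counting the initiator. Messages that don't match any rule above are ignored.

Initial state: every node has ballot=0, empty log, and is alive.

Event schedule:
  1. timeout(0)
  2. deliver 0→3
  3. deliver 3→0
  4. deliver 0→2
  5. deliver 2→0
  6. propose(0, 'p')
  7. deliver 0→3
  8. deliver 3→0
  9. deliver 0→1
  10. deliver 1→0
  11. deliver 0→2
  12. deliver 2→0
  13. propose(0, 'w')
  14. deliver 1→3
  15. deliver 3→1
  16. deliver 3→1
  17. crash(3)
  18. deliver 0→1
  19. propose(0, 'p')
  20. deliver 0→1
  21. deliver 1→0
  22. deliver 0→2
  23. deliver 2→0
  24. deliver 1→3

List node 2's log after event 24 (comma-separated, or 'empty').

p,w

[1] timeout(0) → N0(cand b4 [-])
[2] deliver 0→3 → N3(foll b4 [-])
[3] deliver 3→0 → ∅
[4] deliver 0→2 → N2(foll b4 [-])
[5] deliver 2→0 → N0(lead b4 [-])
[6] propose(0,'p') → ∅
[7] deliver 0→3 → N3(foll b4 [p])
[8] deliver 3→0 → ∅
[9] deliver 0→1 → N1(foll b4 [-])
[10] deliver 1→0 → ∅
[11] deliver 0→2 → N2(foll b4 [p])
[12] deliver 2→0 → N0(lead b4 [p])
[13] propose(0,'w') → ∅
[14] deliver 1→3 → ∅
[15] deliver 3→1 → ∅
[16] deliver 3→1 → ∅
[17] crash(3) → N3(✗foll b4 [p])
[18] deliver 0→1 → N1(foll b4 [p])
[19] propose(0,'p') → ∅
[20] deliver 0→1 → N1(foll b4 [p,w])
[21] deliver 1→0 → ∅
[22] deliver 0→2 → N2(foll b4 [p,w])
[23] deliver 2→0 → N0(lead b4 [p,p])
[24] deliver 1→3 → ∅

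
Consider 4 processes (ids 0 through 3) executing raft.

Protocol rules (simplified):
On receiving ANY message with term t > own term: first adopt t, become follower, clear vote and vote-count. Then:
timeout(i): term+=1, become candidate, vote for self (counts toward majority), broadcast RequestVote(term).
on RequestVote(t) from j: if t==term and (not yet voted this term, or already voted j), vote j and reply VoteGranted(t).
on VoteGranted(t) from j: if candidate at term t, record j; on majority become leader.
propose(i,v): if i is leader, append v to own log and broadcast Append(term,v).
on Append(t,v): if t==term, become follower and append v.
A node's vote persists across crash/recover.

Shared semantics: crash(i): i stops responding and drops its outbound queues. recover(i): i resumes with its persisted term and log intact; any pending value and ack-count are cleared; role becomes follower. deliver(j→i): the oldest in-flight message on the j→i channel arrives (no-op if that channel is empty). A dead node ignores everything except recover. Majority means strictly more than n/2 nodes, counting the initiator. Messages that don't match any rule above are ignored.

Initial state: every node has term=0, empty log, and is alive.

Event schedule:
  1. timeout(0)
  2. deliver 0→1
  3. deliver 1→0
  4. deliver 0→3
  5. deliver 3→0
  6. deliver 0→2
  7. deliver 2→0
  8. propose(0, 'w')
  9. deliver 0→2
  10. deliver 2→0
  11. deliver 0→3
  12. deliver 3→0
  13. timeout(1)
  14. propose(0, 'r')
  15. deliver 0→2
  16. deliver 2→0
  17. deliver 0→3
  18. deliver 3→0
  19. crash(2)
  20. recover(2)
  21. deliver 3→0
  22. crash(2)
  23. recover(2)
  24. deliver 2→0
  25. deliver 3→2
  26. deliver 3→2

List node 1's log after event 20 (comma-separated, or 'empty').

[1] timeout(0) → N0(cand t1 [-])
[2] deliver 0→1 → N1(foll t1 [-])
[3] deliver 1→0 → ∅
[4] deliver 0→3 → N3(foll t1 [-])
[5] deliver 3→0 → N0(lead t1 [-])
[6] deliver 0→2 → N2(foll t1 [-])
[7] deliver 2→0 → ∅
[8] propose(0,'w') → N0(lead t1 [w])
[9] deliver 0→2 → N2(foll t1 [w])
[10] deliver 2→0 → ∅
[11] deliver 0→3 → N3(foll t1 [w])
[12] deliver 3→0 → ∅
[13] timeout(1) → N1(cand t2 [-])
[14] propose(0,'r') → N0(lead t1 [w,r])
[15] deliver 0→2 → N2(foll t1 [w,r])
[16] deliver 2→0 → ∅
[17] deliver 0→3 → N3(foll t1 [w,r])
[18] deliver 3→0 → ∅
[19] crash(2) → N2(✗foll t1 [w,r])
[20] recover(2) → N2(foll t1 [w,r])

empty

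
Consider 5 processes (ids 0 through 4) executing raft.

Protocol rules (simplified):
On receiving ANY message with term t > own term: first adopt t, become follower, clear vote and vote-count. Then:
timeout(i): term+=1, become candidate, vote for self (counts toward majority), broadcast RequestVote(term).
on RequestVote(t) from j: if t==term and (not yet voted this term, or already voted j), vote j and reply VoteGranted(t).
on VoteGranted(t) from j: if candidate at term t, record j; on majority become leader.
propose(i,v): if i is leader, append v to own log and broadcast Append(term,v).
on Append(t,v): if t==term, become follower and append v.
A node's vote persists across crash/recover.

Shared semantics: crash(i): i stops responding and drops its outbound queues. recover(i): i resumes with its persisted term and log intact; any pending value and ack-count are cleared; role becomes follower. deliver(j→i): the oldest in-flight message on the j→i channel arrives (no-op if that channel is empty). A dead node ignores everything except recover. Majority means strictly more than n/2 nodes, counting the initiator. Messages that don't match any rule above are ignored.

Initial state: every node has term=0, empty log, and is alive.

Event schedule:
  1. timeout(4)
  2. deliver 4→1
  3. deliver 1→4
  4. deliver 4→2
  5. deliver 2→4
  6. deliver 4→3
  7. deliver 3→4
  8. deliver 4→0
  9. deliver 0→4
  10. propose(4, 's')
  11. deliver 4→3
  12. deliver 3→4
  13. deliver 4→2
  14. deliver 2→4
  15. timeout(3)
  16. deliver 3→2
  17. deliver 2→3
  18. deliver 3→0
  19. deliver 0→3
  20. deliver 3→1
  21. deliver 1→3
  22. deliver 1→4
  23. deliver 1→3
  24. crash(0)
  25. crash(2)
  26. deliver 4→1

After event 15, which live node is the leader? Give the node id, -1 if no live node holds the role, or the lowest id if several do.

4

1. timeout(4):  <4:cand t1 ->
2. deliver 4→1:  <1:foll t1 ->
3. deliver 1→4:  nop
4. deliver 4→2:  <2:foll t1 ->
5. deliver 2→4:  <4:lead t1 ->
6. deliver 4→3:  <3:foll t1 ->
7. deliver 3→4:  nop
8. deliver 4→0:  <0:foll t1 ->
9. deliver 0→4:  nop
10. propose(4,'s'):  <4:lead t1 s>
11. deliver 4→3:  <3:foll t1 s>
12. deliver 3→4:  nop
13. deliver 4→2:  <2:foll t1 s>
14. deliver 2→4:  nop
15. timeout(3):  <3:cand t2 s>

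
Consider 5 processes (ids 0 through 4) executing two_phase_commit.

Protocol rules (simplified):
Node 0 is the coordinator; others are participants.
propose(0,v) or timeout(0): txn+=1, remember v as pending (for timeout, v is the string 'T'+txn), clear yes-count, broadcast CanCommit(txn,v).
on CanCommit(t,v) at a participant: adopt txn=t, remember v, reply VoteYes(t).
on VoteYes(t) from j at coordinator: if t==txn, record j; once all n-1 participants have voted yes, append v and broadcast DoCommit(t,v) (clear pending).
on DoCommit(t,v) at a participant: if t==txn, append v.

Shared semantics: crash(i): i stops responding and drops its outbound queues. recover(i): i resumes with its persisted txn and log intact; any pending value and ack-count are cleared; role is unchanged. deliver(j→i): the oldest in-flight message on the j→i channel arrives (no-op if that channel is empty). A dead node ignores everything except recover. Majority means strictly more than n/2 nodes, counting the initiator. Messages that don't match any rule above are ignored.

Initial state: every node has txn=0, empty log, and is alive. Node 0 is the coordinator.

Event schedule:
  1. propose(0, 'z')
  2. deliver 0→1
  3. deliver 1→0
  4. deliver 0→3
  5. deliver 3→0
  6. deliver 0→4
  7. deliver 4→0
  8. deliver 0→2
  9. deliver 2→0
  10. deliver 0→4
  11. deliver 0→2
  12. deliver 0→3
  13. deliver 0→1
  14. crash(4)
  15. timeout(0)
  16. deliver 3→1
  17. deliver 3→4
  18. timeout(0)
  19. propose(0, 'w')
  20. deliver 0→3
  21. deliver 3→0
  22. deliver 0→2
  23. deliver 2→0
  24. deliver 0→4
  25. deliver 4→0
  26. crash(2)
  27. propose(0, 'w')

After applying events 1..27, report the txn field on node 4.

1

after 1 — propose(0,'z'): n0:coor/t1/[-]
after 2 — deliver 0→1: n1:part/t1/[-]
after 3 — deliver 1→0: ·
after 4 — deliver 0→3: n3:part/t1/[-]
after 5 — deliver 3→0: ·
after 6 — deliver 0→4: n4:part/t1/[-]
after 7 — deliver 4→0: ·
after 8 — deliver 0→2: n2:part/t1/[-]
after 9 — deliver 2→0: n0:coor/t1/[z]
after 10 — deliver 0→4: n4:part/t1/[z]
after 11 — deliver 0→2: n2:part/t1/[z]
after 12 — deliver 0→3: n3:part/t1/[z]
after 13 — deliver 0→1: n1:part/t1/[z]
after 14 — crash(4): n4:✗part/t1/[z]
after 15 — timeout(0): n0:coor/t2/[z]
after 16 — deliver 3→1: ·
after 17 — deliver 3→4: ·
after 18 — timeout(0): n0:coor/t3/[z]
after 19 — propose(0,'w'): n0:coor/t4/[z]
after 20 — deliver 0→3: n3:part/t2/[z]
after 21 — deliver 3→0: ·
after 22 — deliver 0→2: n2:part/t2/[z]
after 23 — deliver 2→0: ·
after 24 — deliver 0→4: ·
after 25 — deliver 4→0: ·
after 26 — crash(2): n2:✗part/t2/[z]
after 27 — propose(0,'w'): n0:coor/t5/[z]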